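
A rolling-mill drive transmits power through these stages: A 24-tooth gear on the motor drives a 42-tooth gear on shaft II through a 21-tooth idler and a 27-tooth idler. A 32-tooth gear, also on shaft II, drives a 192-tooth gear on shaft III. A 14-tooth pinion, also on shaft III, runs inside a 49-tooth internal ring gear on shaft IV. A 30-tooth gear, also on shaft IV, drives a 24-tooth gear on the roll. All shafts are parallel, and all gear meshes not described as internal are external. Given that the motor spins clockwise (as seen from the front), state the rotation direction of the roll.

counterclockwise

the motor → shaft II: driver → idler → idler → driven is 3 external meshes, 3 reversals → CCW.
shaft II → shaft III: external mesh, 1 reversal → CW.
shaft III → shaft IV: internal mesh, same direction → CW.
shaft IV → the roll: external mesh, 1 reversal → CCW.
5 reversals in total — an odd number — so the roll turns opposite to the motor.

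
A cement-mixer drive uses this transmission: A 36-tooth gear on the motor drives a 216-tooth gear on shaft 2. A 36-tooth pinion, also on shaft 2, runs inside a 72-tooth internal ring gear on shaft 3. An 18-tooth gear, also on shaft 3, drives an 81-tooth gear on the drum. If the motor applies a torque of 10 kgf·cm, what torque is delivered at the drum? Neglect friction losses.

540 kgf·cm

Gear mesh: ratio = 216/36 = 6; torque at shaft 2 = 10 × 6 = 60 kgf·cm.
Internal gear: ratio = 72/36 = 2; torque at shaft 3 = 60 × 2 = 120 kgf·cm.
Gear mesh: ratio = 81/18 = 4.5; torque at the drum = 120 × 4.5 = 540 kgf·cm.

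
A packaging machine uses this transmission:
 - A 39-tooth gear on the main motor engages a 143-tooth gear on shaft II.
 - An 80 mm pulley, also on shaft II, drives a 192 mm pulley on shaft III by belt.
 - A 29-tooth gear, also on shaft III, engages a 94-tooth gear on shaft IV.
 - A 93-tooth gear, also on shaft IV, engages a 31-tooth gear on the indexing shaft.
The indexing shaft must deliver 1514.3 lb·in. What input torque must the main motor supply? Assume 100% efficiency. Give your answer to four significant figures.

159.3 lb·in

Overall ratio R = 3.6667 × 2.4 × 3.2414 × 0.33333 = 9.508.
Input torque = output torque / R = 1514.3 / 9.508 = 159.27 lb·in.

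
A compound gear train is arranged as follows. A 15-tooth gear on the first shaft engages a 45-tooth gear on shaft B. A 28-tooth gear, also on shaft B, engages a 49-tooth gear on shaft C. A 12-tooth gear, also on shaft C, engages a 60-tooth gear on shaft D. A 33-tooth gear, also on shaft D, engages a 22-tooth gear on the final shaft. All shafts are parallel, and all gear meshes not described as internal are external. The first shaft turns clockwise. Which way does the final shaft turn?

the first shaft → shaft B: external mesh, 1 reversal → CCW.
shaft B → shaft C: external mesh, 1 reversal → CW.
shaft C → shaft D: external mesh, 1 reversal → CCW.
shaft D → the final shaft: external mesh, 1 reversal → CW.
4 reversals in total — an even number — so the final shaft turns the same way as the first shaft.

clockwise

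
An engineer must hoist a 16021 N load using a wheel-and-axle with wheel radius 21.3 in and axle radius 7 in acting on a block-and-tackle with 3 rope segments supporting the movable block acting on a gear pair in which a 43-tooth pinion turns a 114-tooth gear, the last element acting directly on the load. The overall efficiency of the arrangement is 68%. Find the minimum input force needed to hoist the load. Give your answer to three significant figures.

Wheel-and-axle MA = R/r = 21.3/7 = 3.0429.
Block-and-tackle MA = number of supporting rope parts = 3.
Gear pair MA = 114/43 = 2.6512.
Combined ideal MA = 3.0429 × 3 × 2.6512 = 24.201.
Actual MA = 24.201 × 0.68 = 16.457.
Effort = load / actual MA = 16021 / 16.457 = 973.51 N.

974 N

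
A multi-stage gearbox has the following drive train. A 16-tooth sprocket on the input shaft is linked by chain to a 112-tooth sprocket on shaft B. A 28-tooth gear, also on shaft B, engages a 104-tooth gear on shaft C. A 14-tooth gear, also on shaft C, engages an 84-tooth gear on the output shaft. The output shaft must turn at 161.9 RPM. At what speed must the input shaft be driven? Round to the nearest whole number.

25256 RPM

Overall ratio R = 7 × 3.7143 × 6 = 156.
Required input speed = output speed × R = 161.9 × 156 = 25256 RPM.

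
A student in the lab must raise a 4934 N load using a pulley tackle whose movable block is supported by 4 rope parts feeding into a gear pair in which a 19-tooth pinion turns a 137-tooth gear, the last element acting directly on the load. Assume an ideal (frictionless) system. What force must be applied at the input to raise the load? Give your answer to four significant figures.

Block-and-tackle MA = number of supporting rope parts = 4.
Gear pair MA = 137/19 = 7.2105.
Combined ideal MA = 4 × 7.2105 = 28.842.
Effort = load / MA = 4934 / 28.842 = 171.07 N.

171.1 N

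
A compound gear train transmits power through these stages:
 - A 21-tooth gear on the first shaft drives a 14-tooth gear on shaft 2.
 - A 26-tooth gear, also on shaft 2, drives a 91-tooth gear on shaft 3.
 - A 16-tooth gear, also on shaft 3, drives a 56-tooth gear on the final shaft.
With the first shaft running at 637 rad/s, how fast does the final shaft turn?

78 rad/s

gear mesh 14/21 = 0.66667 → 637/0.66667 = 955.5 rad/s
gear mesh 91/26 = 3.5 → 955.5/3.5 = 273 rad/s
gear mesh 56/16 = 3.5 → 273/3.5 = 78 rad/s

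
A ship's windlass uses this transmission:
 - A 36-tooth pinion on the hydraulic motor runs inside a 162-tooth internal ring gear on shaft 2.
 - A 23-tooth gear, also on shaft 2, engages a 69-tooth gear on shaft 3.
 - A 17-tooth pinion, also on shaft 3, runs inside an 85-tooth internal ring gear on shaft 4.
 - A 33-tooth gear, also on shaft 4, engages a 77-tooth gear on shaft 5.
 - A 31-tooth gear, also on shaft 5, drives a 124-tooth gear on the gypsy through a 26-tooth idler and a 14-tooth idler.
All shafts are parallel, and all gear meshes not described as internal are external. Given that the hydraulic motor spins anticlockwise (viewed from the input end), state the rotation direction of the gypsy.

clockwise

the hydraulic motor → shaft 2: internal mesh, same direction → CCW.
shaft 2 → shaft 3: external mesh, 1 reversal → CW.
shaft 3 → shaft 4: internal mesh, same direction → CW.
shaft 4 → shaft 5: external mesh, 1 reversal → CCW.
shaft 5 → the gypsy: driver → idler → idler → driven is 3 external meshes, 3 reversals → CW.
5 reversals in total — an odd number — so the gypsy turns opposite to the hydraulic motor.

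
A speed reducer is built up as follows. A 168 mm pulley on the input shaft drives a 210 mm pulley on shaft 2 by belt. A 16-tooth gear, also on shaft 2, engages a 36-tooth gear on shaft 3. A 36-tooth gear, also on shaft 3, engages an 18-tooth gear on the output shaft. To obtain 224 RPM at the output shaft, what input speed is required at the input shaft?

Overall ratio R = 1.25 × 2.25 × 0.5 = 1.4062.
Required input speed = output speed × R = 224 × 1.4062 = 315 RPM.

315 RPM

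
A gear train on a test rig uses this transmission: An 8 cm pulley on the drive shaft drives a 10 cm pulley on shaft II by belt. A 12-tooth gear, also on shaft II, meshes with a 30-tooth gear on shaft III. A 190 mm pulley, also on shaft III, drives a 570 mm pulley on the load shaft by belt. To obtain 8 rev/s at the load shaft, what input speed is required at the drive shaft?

75 rev/s

Overall ratio R = 1.25 × 2.5 × 3 = 9.375.
Required input speed = output speed × R = 8 × 9.375 = 75 rev/s.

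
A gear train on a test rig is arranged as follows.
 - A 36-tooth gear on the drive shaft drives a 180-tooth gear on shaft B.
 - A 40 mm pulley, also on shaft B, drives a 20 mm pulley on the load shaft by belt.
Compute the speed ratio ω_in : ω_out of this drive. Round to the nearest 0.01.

Each stage contributes driven/driver: gear mesh 180/36 = 5, belt 20/40 = 0.5.
Overall: 5 × 0.5 = 2.5.

2.50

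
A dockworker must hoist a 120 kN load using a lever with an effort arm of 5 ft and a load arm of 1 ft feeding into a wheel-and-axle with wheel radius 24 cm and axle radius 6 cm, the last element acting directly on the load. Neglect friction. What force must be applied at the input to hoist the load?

6 kN

Lever MA = effort arm / load arm = 5/1 = 5.
Wheel-and-axle MA = R/r = 24/6 = 4.
Combined ideal MA = 5 × 4 = 20.
Effort = load / MA = 120 / 20 = 6 kN.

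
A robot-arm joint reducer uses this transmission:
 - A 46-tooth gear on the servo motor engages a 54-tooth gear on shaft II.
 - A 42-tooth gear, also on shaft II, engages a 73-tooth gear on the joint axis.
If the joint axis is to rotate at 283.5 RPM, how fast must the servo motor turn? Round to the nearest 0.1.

578.4 RPM

Overall ratio R = 1.1739 × 1.7381 = 2.0404.
Required input speed = output speed × R = 283.5 × 2.0404 = 578.45 RPM.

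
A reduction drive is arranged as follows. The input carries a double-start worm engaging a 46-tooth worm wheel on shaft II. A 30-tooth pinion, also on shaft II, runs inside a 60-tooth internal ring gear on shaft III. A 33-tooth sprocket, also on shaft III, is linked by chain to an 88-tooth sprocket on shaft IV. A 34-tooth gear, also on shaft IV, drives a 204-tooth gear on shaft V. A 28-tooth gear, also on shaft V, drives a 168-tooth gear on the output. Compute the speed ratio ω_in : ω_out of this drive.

4416

Each stage contributes driven/driver: worm 46/2 = 23, internal gear 60/30 = 2, chain 88/33 = 2.6667, gear mesh 204/34 = 6, gear mesh 168/28 = 6.
Overall: 23 × 2 × 2.6667 × 6 × 6 = 4416.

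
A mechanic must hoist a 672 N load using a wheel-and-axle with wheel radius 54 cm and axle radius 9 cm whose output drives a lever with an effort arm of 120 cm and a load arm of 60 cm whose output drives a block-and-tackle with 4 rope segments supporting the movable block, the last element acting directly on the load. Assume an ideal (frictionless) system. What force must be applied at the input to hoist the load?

14 N

Wheel-and-axle MA = R/r = 54/9 = 6.
Lever MA = effort arm / load arm = 120/60 = 2.
Block-and-tackle MA = number of supporting rope parts = 4.
Combined ideal MA = 6 × 2 × 4 = 48.
Effort = load / MA = 672 / 48 = 14 N.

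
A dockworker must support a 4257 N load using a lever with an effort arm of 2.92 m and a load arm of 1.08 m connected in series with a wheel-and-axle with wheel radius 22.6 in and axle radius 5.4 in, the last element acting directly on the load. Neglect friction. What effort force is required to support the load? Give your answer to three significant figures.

376 N

Lever MA = effort arm / load arm = 2.92/1.08 = 2.7037.
Wheel-and-axle MA = R/r = 22.6/5.4 = 4.1852.
Combined ideal MA = 2.7037 × 4.1852 = 11.316.
Effort = load / MA = 4257 / 11.316 = 376.21 N.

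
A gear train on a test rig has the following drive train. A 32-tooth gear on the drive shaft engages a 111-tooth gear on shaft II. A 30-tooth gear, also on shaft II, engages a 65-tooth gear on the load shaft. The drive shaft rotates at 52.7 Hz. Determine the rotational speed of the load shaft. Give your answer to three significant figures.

the drive shaft → shaft II (gear mesh, 111/32): 52.7 ÷ 3.4688 = 15.193 Hz
shaft II → the load shaft (gear mesh, 65/30): 15.193 ÷ 2.1667 = 7.0121 Hz

7.01 Hz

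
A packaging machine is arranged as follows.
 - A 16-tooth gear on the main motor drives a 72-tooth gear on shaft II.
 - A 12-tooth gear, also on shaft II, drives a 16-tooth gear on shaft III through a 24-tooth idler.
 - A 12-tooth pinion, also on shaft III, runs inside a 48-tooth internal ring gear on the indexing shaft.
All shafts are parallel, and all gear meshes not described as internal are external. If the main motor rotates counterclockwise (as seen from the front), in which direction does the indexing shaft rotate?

the main motor → shaft II: external mesh, 1 reversal → CW.
shaft II → shaft III: driver → idler → driven is 2 external meshes, 2 reversals → CW.
shaft III → the indexing shaft: internal mesh, same direction → CW.
3 reversals in total — an odd number — so the indexing shaft turns opposite to the main motor.

clockwise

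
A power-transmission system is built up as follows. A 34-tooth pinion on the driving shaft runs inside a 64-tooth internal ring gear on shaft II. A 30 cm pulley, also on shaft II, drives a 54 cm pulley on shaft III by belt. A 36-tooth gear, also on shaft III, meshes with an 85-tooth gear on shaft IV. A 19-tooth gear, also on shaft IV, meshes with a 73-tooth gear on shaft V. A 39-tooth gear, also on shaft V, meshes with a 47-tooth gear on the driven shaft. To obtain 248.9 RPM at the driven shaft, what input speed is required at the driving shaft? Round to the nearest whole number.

9220 RPM

Overall ratio R = 1.8824 × 1.8 × 2.3611 × 3.8421 × 1.2051 = 37.042.
Required input speed = output speed × R = 248.9 × 37.042 = 9219.7 RPM.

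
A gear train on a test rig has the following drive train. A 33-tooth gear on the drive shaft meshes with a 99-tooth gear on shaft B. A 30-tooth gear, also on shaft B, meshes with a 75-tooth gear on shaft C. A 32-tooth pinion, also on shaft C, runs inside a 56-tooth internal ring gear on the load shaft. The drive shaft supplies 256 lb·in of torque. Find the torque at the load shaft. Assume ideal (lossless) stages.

3360 lb·in

After the gear mesh (99/33): 256 × 3 = 768 lb·in
After the gear mesh (75/30): 768 × 2.5 = 1920 lb·in
After the internal gear (56/32): 1920 × 1.75 = 3360 lb·in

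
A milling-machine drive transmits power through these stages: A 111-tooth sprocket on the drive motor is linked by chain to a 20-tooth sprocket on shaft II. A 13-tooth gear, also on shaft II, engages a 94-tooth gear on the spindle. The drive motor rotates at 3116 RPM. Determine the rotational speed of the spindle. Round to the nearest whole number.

Chain: ratio = 20/111 = 0.18018, so shaft II turns at 3116 / 0.18018 = 17294 RPM.
Gear mesh: ratio = 94/13 = 7.2308, so the spindle turns at 17294 / 7.2308 = 2391.7 RPM.

2392 RPM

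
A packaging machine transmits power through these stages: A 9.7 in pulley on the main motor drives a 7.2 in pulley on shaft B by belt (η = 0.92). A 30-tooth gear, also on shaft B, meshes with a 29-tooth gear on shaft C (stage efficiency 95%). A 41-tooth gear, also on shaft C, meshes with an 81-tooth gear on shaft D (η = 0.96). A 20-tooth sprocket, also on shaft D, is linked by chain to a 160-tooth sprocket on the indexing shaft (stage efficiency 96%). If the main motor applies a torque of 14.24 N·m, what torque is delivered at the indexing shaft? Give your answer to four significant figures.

130.1 N·m

belt 7.2/9.7 = 0.74227 → τ = 14.24·0.74227·0.92 = 9.7243 N·m
gear mesh 29/30 = 0.96667 → τ = 9.7243·0.96667·0.95 = 8.9302 N·m
gear mesh 81/41 = 1.9756 → τ = 8.9302·1.9756·0.96 = 16.937 N·m
chain 160/20 = 8 → τ = 16.937·8·0.96 = 130.07 N·m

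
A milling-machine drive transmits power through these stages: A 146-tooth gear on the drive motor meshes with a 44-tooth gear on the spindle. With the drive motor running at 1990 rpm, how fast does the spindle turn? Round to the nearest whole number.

6603 rpm

gear mesh 44/146 = 0.30137 → 1990/0.30137 = 6603.2 rpm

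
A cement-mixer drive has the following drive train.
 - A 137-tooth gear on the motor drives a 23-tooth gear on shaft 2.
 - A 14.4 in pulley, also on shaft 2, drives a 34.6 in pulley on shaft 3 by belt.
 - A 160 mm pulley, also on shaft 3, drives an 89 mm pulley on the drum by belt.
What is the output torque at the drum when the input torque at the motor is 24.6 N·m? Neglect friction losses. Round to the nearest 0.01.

5.52 N·m

Gear mesh: ratio = 23/137 = 0.16788; torque at shaft 2 = 24.6 × 0.16788 = 4.1299 N·m.
Belt: ratio = 34.6/14.4 = 2.4028; torque at shaft 3 = 4.1299 × 2.4028 = 9.9233 N·m.
Belt: ratio = 89/160 = 0.55625; torque at the drum = 9.9233 × 0.55625 = 5.5198 N·m.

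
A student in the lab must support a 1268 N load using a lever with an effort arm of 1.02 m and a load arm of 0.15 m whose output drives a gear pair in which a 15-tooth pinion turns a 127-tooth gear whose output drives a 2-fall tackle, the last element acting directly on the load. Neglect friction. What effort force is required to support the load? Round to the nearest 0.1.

11.0 N

Lever MA = effort arm / load arm = 1.02/0.15 = 6.8.
Gear pair MA = 127/15 = 8.4667.
Block-and-tackle MA = number of supporting rope parts = 2.
Combined ideal MA = 6.8 × 8.4667 × 2 = 115.15.
Effort = load / MA = 1268 / 115.15 = 11.012 N.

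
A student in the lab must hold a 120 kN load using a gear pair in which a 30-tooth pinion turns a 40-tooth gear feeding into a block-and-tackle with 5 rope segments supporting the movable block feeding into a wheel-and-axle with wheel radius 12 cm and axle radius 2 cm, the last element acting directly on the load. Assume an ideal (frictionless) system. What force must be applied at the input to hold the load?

3 kN

Gear pair MA = 40/30 = 1.3333.
Block-and-tackle MA = number of supporting rope parts = 5.
Wheel-and-axle MA = R/r = 12/2 = 6.
Combined ideal MA = 1.3333 × 5 × 6 = 40.
Effort = load / MA = 120 / 40 = 3 kN.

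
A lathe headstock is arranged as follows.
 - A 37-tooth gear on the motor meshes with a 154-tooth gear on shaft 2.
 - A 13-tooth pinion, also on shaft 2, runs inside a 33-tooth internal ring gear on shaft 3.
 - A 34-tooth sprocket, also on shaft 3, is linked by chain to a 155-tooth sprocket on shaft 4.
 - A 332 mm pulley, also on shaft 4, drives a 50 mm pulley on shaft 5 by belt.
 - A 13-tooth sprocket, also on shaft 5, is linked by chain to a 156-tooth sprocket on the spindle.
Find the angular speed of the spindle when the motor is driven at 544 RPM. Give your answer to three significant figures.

gear mesh 154/37 = 4.1622 → 544/4.1622 = 130.7 RPM
internal gear 33/13 = 2.5385 → 130.7/2.5385 = 51.488 RPM
chain 155/34 = 4.5588 → 51.488/4.5588 = 11.294 RPM
belt 50/332 = 0.1506 → 11.294/0.1506 = 74.994 RPM
chain 156/13 = 12 → 74.994/12 = 6.2495 RPM

6.25 RPM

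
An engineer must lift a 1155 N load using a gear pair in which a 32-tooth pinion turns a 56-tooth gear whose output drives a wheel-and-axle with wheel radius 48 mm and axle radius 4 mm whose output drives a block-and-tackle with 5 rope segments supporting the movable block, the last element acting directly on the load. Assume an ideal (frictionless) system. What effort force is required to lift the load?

Gear pair MA = 56/32 = 1.75.
Wheel-and-axle MA = R/r = 48/4 = 12.
Block-and-tackle MA = number of supporting rope parts = 5.
Combined ideal MA = 1.75 × 12 × 5 = 105.
Effort = load / MA = 1155 / 105 = 11 N.

11 N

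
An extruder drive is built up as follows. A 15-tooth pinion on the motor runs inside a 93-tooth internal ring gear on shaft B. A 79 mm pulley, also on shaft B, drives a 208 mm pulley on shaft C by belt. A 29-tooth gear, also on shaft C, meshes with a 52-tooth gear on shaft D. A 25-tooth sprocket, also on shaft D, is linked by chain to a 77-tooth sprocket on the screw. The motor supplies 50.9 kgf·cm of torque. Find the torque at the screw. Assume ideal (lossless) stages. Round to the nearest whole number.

After the internal gear (93/15): 50.9 × 6.2 = 315.58 kgf·cm
After the belt (208/79): 315.58 × 2.6329 = 830.89 kgf·cm
After the gear mesh (52/29): 830.89 × 1.7931 = 1489.9 kgf·cm
After the chain (77/25): 1489.9 × 3.08 = 4588.8 kgf·cm

4589 kgf·cm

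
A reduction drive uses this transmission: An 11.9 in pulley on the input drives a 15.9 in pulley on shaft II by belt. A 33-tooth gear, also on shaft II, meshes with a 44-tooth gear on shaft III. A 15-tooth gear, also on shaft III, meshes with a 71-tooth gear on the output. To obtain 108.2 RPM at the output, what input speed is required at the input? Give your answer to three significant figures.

912 RPM

Overall ratio R = 1.3361 × 1.3333 × 4.7333 = 8.4325.
Required input speed = output speed × R = 108.2 × 8.4325 = 912.4 RPM.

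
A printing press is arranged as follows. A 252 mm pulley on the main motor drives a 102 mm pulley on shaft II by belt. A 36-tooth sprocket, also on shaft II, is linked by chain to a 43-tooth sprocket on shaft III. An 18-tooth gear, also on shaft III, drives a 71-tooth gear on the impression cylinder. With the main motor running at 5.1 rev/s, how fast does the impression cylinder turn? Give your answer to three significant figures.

belt 102/252 = 0.40476 → 5.1/0.40476 = 12.6 rev/s
chain 43/36 = 1.1944 → 12.6/1.1944 = 10.549 rev/s
gear mesh 71/18 = 3.9444 → 10.549/3.9444 = 2.6744 rev/s

2.67 rev/s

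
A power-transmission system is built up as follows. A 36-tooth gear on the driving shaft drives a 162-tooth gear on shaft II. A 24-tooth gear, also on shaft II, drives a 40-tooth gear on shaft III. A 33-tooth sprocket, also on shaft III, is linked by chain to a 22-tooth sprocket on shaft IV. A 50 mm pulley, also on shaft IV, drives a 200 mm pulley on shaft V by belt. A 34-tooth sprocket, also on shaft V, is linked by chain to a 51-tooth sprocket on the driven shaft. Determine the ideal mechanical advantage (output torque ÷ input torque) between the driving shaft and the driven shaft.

30

Each stage contributes driven/driver: gear mesh 162/36 = 4.5, gear mesh 40/24 = 1.6667, chain 22/33 = 0.66667, belt 200/50 = 4, chain 51/34 = 1.5.
Overall: 4.5 × 1.6667 × 0.66667 × 4 × 1.5 = 30.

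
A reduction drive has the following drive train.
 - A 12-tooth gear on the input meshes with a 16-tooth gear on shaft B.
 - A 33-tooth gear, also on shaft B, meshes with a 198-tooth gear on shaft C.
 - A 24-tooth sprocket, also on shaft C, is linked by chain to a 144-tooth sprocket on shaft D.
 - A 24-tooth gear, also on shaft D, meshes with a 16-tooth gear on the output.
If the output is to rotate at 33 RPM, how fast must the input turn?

Overall ratio R = 1.3333 × 6 × 6 × 0.66667 = 32.
Required input speed = output speed × R = 33 × 32 = 1056 RPM.

1056 RPM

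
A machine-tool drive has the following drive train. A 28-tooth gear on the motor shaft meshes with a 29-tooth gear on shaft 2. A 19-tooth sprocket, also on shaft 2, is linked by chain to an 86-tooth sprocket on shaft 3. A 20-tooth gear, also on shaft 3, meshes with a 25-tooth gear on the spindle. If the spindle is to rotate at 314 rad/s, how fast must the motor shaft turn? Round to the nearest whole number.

Overall ratio R = 1.0357 × 4.5263 × 1.25 = 5.86.
Required input speed = output speed × R = 314 × 5.86 = 1840 rad/s.

1840 rad/s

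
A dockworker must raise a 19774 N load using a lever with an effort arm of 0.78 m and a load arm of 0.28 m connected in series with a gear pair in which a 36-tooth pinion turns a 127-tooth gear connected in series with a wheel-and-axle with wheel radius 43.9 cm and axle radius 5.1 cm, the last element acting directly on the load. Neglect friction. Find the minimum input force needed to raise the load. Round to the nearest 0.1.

Lever MA = effort arm / load arm = 0.78/0.28 = 2.7857.
Gear pair MA = 127/36 = 3.5278.
Wheel-and-axle MA = R/r = 43.9/5.1 = 8.6078.
Combined ideal MA = 2.7857 × 3.5278 × 8.6078 = 84.593.
Effort = load / MA = 19774 / 84.593 = 233.76 N.

233.8 N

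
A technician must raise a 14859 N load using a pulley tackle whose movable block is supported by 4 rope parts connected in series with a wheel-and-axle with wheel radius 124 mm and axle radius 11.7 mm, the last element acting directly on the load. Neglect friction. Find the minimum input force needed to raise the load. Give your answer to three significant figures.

351 N

Block-and-tackle MA = number of supporting rope parts = 4.
Wheel-and-axle MA = R/r = 124/11.7 = 10.598.
Combined ideal MA = 4 × 10.598 = 42.393.
Effort = load / MA = 14859 / 42.393 = 350.5 N.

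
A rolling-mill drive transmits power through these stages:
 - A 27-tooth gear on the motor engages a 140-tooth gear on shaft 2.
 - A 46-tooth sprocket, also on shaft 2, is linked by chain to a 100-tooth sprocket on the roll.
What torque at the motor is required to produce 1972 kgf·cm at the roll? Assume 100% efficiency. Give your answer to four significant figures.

174.9 kgf·cm

Overall ratio R = 5.1852 × 2.1739 = 11.272.
Input torque = output torque / R = 1972 / 11.272 = 174.94 kgf·cm.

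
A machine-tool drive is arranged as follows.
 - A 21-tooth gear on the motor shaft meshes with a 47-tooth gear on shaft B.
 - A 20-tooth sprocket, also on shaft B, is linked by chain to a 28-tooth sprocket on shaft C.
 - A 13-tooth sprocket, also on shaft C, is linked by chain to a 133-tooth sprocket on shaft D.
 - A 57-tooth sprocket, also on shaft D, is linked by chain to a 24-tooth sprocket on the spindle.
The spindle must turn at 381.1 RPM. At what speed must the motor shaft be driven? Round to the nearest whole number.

Overall ratio R = 2.2381 × 1.4 × 10.231 × 0.42105 = 13.497.
Required input speed = output speed × R = 381.1 × 13.497 = 5143.9 RPM.

5144 RPM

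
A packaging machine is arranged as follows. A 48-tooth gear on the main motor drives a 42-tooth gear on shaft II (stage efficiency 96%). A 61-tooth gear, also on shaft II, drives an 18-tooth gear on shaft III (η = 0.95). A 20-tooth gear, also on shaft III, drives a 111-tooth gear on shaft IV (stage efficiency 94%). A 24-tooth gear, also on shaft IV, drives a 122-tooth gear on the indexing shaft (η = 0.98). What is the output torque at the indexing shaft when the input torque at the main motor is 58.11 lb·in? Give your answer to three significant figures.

356 lb·in

After the gear mesh (42/48): 58.11 × 0.875 × 0.96 = 48.812 lb·in
After the gear mesh (18/61): 48.812 × 0.29508 × 0.95 = 13.683 lb·in
After the gear mesh (111/20): 13.683 × 5.55 × 0.94 = 71.387 lb·in
After the gear mesh (122/24): 71.387 × 5.0833 × 0.98 = 355.62 lb·in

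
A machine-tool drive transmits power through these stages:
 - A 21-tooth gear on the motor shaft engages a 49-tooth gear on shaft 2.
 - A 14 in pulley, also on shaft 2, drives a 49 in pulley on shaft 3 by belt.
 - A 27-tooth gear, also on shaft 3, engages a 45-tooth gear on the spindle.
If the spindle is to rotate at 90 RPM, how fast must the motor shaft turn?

Overall ratio R = 2.3333 × 3.5 × 1.6667 = 13.611.
Required input speed = output speed × R = 90 × 13.611 = 1225 RPM.

1225 RPM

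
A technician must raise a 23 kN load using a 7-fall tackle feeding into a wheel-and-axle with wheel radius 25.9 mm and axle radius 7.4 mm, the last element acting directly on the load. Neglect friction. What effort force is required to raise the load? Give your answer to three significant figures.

Block-and-tackle MA = number of supporting rope parts = 7.
Wheel-and-axle MA = R/r = 25.9/7.4 = 3.5.
Combined ideal MA = 7 × 3.5 = 24.5.
Effort = load / MA = 23 / 24.5 = 0.93878 kN.

0.939 kN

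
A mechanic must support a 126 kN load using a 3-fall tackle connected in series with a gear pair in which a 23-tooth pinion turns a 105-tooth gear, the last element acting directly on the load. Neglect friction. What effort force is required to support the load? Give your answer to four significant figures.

Block-and-tackle MA = number of supporting rope parts = 3.
Gear pair MA = 105/23 = 4.5652.
Combined ideal MA = 3 × 4.5652 = 13.696.
Effort = load / MA = 126 / 13.696 = 9.2 kN.

9.200 kN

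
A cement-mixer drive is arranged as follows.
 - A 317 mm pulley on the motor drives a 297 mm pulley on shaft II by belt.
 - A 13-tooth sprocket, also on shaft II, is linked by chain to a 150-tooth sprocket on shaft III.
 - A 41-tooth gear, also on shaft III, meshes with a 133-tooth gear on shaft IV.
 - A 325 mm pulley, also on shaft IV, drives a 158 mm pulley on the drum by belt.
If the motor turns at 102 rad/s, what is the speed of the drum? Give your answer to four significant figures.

5.983 rad/s

the motor → shaft II (belt, 297/317): 102 ÷ 0.93691 = 108.87 rad/s
shaft II → shaft III (chain, 150/13): 108.87 ÷ 11.538 = 9.4353 rad/s
shaft III → shaft IV (gear mesh, 133/41): 9.4353 ÷ 3.2439 = 2.9086 rad/s
shaft IV → the drum (belt, 158/325): 2.9086 ÷ 0.48615 = 5.9829 rad/s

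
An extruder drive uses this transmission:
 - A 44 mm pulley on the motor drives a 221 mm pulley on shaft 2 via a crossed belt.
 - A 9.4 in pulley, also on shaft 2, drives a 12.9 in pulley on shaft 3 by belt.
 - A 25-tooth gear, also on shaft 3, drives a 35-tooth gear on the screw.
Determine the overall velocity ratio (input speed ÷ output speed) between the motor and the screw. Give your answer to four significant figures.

Each stage contributes driven/driver: belt 221/44 = 5.0227, belt 12.9/9.4 = 1.3723, gear mesh 35/25 = 1.4.
Overall: 5.0227 × 1.3723 × 1.4 = 9.65.

9.650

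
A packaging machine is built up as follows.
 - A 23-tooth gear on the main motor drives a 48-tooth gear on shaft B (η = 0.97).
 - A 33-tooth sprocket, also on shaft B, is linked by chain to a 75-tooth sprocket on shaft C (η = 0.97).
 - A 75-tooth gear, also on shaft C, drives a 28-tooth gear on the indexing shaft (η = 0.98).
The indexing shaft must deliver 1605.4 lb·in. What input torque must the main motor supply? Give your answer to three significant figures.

983 lb·in

Overall ratio R = 2.087 × 2.2727 × 0.37333 = 1.7708; overall efficiency η = 0.97 × 0.97 × 0.98 = 0.9221.
Input torque = output torque / (R × η) = 1605.4 / (1.7708 × 0.9221) = 983.23 lb·in.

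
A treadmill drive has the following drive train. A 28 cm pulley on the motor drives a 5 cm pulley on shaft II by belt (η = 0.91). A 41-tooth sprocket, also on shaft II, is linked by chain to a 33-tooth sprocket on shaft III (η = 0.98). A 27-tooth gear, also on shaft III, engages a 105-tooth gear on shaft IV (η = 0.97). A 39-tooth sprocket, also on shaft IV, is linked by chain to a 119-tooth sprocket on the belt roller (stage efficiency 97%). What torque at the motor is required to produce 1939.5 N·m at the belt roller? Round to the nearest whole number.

Overall ratio R = 0.17857 × 0.80488 × 3.8889 × 3.0513 = 1.7055; overall efficiency η = 0.91 × 0.98 × 0.97 × 0.97 = 0.8391.
Input torque = output torque / (R × η) = 1939.5 / (1.7055 × 0.8391) = 1355.3 N·m.

1355 N·m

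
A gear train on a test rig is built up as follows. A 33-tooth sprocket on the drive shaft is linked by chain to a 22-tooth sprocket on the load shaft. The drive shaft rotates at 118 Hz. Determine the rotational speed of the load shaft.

177 Hz

chain 22/33 = 0.66667 → 118/0.66667 = 177 Hz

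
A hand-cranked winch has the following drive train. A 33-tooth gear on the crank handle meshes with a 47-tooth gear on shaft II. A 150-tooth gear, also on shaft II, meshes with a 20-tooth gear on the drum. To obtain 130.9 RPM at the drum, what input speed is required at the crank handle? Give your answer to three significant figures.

24.9 RPM

Overall ratio R = 1.4242 × 0.13333 = 0.1899.
Required input speed = output speed × R = 130.9 × 0.1899 = 24.858 RPM.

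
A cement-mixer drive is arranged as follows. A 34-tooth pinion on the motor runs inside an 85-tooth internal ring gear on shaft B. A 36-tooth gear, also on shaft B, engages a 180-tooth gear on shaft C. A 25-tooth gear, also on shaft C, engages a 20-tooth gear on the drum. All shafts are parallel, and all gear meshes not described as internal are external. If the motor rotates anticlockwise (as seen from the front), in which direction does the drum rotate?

the motor → shaft B: internal mesh, same direction → CCW.
shaft B → shaft C: external mesh, 1 reversal → CW.
shaft C → the drum: external mesh, 1 reversal → CCW.
2 reversals in total — an even number — so the drum turns the same way as the motor.

anticlockwise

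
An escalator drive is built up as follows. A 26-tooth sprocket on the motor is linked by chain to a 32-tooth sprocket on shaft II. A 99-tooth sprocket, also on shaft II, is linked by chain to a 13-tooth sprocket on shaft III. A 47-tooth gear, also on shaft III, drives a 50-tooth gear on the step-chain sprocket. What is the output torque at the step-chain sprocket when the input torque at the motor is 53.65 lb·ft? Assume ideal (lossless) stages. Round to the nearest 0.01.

9.22 lb·ft

chain 32/26 = 1.2308 → τ = 53.65·1.2308 = 66.031 lb·ft
chain 13/99 = 0.13131 → τ = 66.031·0.13131 = 8.6707 lb·ft
gear mesh 50/47 = 1.0638 → τ = 8.6707·1.0638 = 9.2242 lb·ft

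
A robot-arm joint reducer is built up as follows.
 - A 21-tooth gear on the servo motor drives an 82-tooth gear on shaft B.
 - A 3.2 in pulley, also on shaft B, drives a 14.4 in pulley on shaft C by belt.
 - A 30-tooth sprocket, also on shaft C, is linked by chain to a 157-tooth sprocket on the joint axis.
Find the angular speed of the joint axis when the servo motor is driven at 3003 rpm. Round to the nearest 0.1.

gear mesh 82/21 = 3.9048 → 3003/3.9048 = 769.06 rpm
belt 14.4/3.2 = 4.5 → 769.06/4.5 = 170.9 rpm
chain 157/30 = 5.2333 → 170.9/5.2333 = 32.657 rpm

32.7 rpm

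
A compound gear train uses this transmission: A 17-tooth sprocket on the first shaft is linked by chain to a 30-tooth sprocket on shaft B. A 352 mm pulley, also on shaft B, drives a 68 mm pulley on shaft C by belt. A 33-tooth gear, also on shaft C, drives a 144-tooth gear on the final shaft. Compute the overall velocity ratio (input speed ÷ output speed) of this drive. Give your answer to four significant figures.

Each stage contributes driven/driver: chain 30/17 = 1.7647, belt 68/352 = 0.19318, gear mesh 144/33 = 4.3636.
Overall: 1.7647 × 0.19318 × 4.3636 = 1.4876.

1.488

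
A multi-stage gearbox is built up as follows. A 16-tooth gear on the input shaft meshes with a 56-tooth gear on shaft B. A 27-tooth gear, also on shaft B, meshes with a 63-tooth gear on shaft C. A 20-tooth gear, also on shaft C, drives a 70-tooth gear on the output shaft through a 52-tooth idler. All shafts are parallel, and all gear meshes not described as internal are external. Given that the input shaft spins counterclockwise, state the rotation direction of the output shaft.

the input shaft → shaft B: external mesh, 1 reversal → CW.
shaft B → shaft C: external mesh, 1 reversal → CCW.
shaft C → the output shaft: driver → idler → driven is 2 external meshes, 2 reversals → CCW.
4 reversals in total — an even number — so the output shaft turns the same way as the input shaft.

counterclockwise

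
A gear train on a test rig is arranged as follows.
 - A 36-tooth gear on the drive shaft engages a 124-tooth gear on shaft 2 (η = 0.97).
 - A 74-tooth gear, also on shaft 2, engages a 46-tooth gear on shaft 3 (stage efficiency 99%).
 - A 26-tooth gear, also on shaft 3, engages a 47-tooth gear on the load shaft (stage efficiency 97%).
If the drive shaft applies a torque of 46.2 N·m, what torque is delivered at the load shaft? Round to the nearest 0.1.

166.6 N·m

Gear mesh: ratio = 124/36 = 3.4444; torque at shaft 2 = 46.2 × 3.4444 × 0.97 = 154.36 N·m.
Gear mesh: ratio = 46/74 = 0.62162; torque at shaft 3 = 154.36 × 0.62162 × 0.99 = 94.994 N·m.
Gear mesh: ratio = 47/26 = 1.8077; torque at the load shaft = 94.994 × 1.8077 × 0.97 = 166.57 N·m.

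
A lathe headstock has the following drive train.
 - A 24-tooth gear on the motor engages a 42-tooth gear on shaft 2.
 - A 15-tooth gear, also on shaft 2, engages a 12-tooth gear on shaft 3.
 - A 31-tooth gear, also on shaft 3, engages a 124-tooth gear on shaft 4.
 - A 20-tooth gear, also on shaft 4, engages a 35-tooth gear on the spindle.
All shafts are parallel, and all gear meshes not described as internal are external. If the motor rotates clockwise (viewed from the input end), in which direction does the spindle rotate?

the motor → shaft 2: external mesh, 1 reversal → CCW.
shaft 2 → shaft 3: external mesh, 1 reversal → CW.
shaft 3 → shaft 4: external mesh, 1 reversal → CCW.
shaft 4 → the spindle: external mesh, 1 reversal → CW.
4 reversals in total — an even number — so the spindle turns the same way as the motor.

clockwise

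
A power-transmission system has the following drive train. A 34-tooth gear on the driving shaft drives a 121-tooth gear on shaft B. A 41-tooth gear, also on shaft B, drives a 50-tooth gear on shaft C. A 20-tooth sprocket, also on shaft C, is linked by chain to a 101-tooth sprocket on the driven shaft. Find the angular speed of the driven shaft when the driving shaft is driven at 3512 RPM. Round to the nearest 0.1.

gear mesh 121/34 = 3.5588 → 3512/3.5588 = 986.84 RPM
gear mesh 50/41 = 1.2195 → 986.84/1.2195 = 809.21 RPM
chain 101/20 = 5.05 → 809.21/5.05 = 160.24 RPM

160.2 RPM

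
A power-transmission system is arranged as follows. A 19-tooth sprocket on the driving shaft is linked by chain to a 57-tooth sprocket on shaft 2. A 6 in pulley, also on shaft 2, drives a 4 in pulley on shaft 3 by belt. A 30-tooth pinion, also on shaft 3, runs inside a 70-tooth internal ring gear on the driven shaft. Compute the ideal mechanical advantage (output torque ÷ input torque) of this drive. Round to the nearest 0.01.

4.67

Each stage contributes driven/driver: chain 57/19 = 3, belt 4/6 = 0.66667, internal gear 70/30 = 2.3333.
Overall: 3 × 0.66667 × 2.3333 = 4.6667.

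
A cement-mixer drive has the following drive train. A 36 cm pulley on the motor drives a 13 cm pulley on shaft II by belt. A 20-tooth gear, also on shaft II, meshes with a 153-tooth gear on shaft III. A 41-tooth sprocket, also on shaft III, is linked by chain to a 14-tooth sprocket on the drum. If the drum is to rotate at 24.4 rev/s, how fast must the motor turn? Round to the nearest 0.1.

Overall ratio R = 0.36111 × 7.65 × 0.34146 = 0.94329.
Required input speed = output speed × R = 24.4 × 0.94329 = 23.016 rev/s.

23.0 rev/s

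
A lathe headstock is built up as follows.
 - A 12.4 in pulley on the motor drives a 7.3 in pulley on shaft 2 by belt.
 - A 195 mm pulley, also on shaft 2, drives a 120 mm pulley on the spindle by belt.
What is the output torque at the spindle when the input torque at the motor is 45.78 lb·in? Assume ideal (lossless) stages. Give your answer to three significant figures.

16.6 lb·in

Belt: ratio = 7.3/12.4 = 0.58871; torque at shaft 2 = 45.78 × 0.58871 = 26.951 lb·in.
Belt: ratio = 120/195 = 0.61538; torque at the spindle = 26.951 × 0.61538 = 16.585 lb·in.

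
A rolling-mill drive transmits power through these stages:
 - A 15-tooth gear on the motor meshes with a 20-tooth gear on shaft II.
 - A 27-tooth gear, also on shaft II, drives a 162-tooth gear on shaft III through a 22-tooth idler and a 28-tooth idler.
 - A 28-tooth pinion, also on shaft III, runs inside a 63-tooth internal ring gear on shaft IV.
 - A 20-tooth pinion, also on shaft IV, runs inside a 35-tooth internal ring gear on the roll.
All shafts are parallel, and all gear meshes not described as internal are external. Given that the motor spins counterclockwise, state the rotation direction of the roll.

the motor → shaft II: external mesh, 1 reversal → CW.
shaft II → shaft III: driver → idler → idler → driven is 3 external meshes, 3 reversals → CCW.
shaft III → shaft IV: internal mesh, same direction → CCW.
shaft IV → the roll: internal mesh, same direction → CCW.
4 reversals in total — an even number — so the roll turns the same way as the motor.

counterclockwise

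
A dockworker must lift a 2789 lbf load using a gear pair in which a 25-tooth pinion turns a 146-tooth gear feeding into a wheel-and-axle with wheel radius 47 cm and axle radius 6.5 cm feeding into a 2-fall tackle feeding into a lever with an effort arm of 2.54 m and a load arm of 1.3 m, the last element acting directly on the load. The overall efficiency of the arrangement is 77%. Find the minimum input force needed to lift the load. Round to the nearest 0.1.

22.0 lbf

Gear pair MA = 146/25 = 5.84.
Wheel-and-axle MA = R/r = 47/6.5 = 7.2308.
Block-and-tackle MA = number of supporting rope parts = 2.
Lever MA = effort arm / load arm = 2.54/1.3 = 1.9538.
Combined ideal MA = 5.84 × 7.2308 × 2 × 1.9538 = 165.01.
Actual MA = 165.01 × 0.77 = 127.06.
Effort = load / actual MA = 2789 / 127.06 = 21.95 lbf.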